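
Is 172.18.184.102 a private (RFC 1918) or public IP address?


RFC 1918 private ranges:
  10.0.0.0/8 (10.0.0.0 - 10.255.255.255)
  172.16.0.0/12 (172.16.0.0 - 172.31.255.255)
  192.168.0.0/16 (192.168.0.0 - 192.168.255.255)
Private (in 172.16.0.0/12)


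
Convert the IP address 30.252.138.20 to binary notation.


30 = 00011110
252 = 11111100
138 = 10001010
20 = 00010100
Binary: 00011110.11111100.10001010.00010100


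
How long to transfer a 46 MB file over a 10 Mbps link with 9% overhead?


Effective throughput = 10 * (1 - 9/100) = 9.1 Mbps
File size in Mb = 46 * 8 = 368 Mb
Time = 368 / 9.1
Time = 40.4396 seconds


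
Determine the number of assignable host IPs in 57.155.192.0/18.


Host bits = 32 - 18 = 14
Total addresses = 2^14 = 16384
Usable = total - 2 (network and broadcast)
Usable hosts: 16382


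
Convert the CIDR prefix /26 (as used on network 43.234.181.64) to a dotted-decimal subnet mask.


/26 means 26 network bits, 6 host bits
Binary: 11111111111111111111111111000000
Mask: 255.255.255.192


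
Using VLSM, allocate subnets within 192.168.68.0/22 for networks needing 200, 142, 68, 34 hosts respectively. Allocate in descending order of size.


200 hosts -> /24 (254 usable): 192.168.68.0/24
142 hosts -> /24 (254 usable): 192.168.69.0/24
68 hosts -> /25 (126 usable): 192.168.70.0/25
34 hosts -> /26 (62 usable): 192.168.70.128/26
Allocation: 192.168.68.0/24 (200 hosts, 254 usable); 192.168.69.0/24 (142 hosts, 254 usable); 192.168.70.0/25 (68 hosts, 126 usable); 192.168.70.128/26 (34 hosts, 62 usable)


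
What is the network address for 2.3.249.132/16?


IP:   00000010.00000011.11111001.10000100
Mask: 11111111.11111111.00000000.00000000
AND operation:
Net:  00000010.00000011.00000000.00000000
Network: 2.3.0.0/16


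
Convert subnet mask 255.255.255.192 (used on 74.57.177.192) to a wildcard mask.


Subnet mask: 255.255.255.192
Wildcard = 255.255.255.255 - subnet mask
255 - 255 = 0
255 - 255 = 0
255 - 255 = 0
255 - 192 = 63
Wildcard: 0.0.0.63


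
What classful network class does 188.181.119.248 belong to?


First octet: 188
Binary: 10111100
10xxxxxx -> Class B (128-191)
Class B, default mask 255.255.0.0 (/16)


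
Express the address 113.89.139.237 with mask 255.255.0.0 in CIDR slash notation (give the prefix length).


Binary: 11111111.11111111.00000000.00000000
Count leading 1s
Prefix: /16


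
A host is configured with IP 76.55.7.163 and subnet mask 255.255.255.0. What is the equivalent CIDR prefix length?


Binary: 11111111.11111111.11111111.00000000
Count leading 1s
Prefix: /24


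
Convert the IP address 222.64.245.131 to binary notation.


222 = 11011110
64 = 01000000
245 = 11110101
131 = 10000011
Binary: 11011110.01000000.11110101.10000011


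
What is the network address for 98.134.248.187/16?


IP:   01100010.10000110.11111000.10111011
Mask: 11111111.11111111.00000000.00000000
AND operation:
Net:  01100010.10000110.00000000.00000000
Network: 98.134.0.0/16


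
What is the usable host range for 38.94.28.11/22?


Network: 38.94.28.0
Broadcast: 38.94.31.255
First usable = network + 1
Last usable = broadcast - 1
Range: 38.94.28.1 to 38.94.31.254


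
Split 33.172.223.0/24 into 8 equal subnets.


New prefix = 24 + 3 = 27
Each subnet has 32 addresses
  33.172.223.0/27
  33.172.223.32/27
  33.172.223.64/27
  33.172.223.96/27
  33.172.223.128/27
  33.172.223.160/27
  33.172.223.192/27
  33.172.223.224/27
Subnets: 33.172.223.0/27, 33.172.223.32/27, 33.172.223.64/27, 33.172.223.96/27, 33.172.223.128/27, 33.172.223.160/27, 33.172.223.192/27, 33.172.223.224/27


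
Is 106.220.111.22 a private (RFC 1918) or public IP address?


RFC 1918 private ranges:
  10.0.0.0/8 (10.0.0.0 - 10.255.255.255)
  172.16.0.0/12 (172.16.0.0 - 172.31.255.255)
  192.168.0.0/16 (192.168.0.0 - 192.168.255.255)
Public (not in any RFC 1918 range)


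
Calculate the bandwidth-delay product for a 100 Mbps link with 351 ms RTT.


BDP = bandwidth * RTT
= 100 Mbps * 351 ms
= 100 * 1e6 * 351 / 1000 bits
= 35100000 bits
= 4387500 bytes
= 4284.668 KB
BDP = 35100000 bits (4387500 bytes)


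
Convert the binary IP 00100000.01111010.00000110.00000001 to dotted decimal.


00100000 = 32
01111010 = 122
00000110 = 6
00000001 = 1
IP: 32.122.6.1


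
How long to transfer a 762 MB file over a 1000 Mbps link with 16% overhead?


Effective throughput = 1000 * (1 - 16/100) = 840 Mbps
File size in Mb = 762 * 8 = 6096 Mb
Time = 6096 / 840
Time = 7.2571 seconds


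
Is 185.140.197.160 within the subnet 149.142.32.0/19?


Subnet network: 149.142.32.0
Test IP AND mask: 185.140.192.0
No, 185.140.197.160 is not in 149.142.32.0/19


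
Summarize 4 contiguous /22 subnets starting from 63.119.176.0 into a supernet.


Original prefix: /22
Number of subnets: 4 = 2^2
New prefix = 22 - 2 = 20
Supernet: 63.119.176.0/20


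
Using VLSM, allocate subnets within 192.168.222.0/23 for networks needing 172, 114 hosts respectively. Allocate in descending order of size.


172 hosts -> /24 (254 usable): 192.168.222.0/24
114 hosts -> /25 (126 usable): 192.168.223.0/25
Allocation: 192.168.222.0/24 (172 hosts, 254 usable); 192.168.223.0/25 (114 hosts, 126 usable)


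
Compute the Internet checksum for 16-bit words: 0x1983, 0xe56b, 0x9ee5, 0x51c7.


Sum all words (with carry folding):
+ 0x1983 = 0x1983
+ 0xe56b = 0xfeee
+ 0x9ee5 = 0x9dd4
+ 0x51c7 = 0xef9b
One's complement: ~0xef9b
Checksum = 0x1064


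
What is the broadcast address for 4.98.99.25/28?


Network: 4.98.99.16/28
Host bits = 4
Set all host bits to 1:
Broadcast: 4.98.99.31


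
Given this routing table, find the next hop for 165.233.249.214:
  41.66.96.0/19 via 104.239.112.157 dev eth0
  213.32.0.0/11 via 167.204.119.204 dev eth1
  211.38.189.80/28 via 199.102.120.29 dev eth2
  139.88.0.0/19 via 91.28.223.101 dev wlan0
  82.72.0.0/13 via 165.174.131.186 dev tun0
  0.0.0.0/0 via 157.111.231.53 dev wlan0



Longest prefix match for 165.233.249.214:
  /19 41.66.96.0: no
  /11 213.32.0.0: no
  /28 211.38.189.80: no
  /19 139.88.0.0: no
  /13 82.72.0.0: no
  /0 0.0.0.0: MATCH
Selected: next-hop 157.111.231.53 via wlan0 (matched /0)


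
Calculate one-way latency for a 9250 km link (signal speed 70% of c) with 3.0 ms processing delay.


Speed = 0.7 * 3e5 km/s = 210000 km/s
Propagation delay = 9250 / 210000 = 0.044 s = 44.0476 ms
Processing delay = 3.0 ms
Total one-way latency = 47.0476 ms


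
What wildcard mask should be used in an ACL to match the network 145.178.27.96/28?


Subnet mask: 255.255.255.240
Wildcard = 255.255.255.255 - subnet mask
255 - 255 = 0
255 - 255 = 0
255 - 255 = 0
255 - 240 = 15
Wildcard: 0.0.0.15


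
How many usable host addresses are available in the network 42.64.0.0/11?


Host bits = 32 - 11 = 21
Total addresses = 2^21 = 2097152
Usable = total - 2 (network and broadcast)
Usable hosts: 2097150


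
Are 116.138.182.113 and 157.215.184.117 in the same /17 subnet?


Mask: 255.255.128.0
116.138.182.113 AND mask = 116.138.128.0
157.215.184.117 AND mask = 157.215.128.0
No, different subnets (116.138.128.0 vs 157.215.128.0)


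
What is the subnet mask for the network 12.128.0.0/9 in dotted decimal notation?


/9 means 9 network bits, 23 host bits
Binary: 11111111100000000000000000000000
Mask: 255.128.0.0


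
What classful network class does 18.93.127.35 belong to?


First octet: 18
Binary: 00010010
0xxxxxxx -> Class A (1-126)
Class A, default mask 255.0.0.0 (/8)


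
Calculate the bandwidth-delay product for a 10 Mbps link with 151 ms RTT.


BDP = bandwidth * RTT
= 10 Mbps * 151 ms
= 10 * 1e6 * 151 / 1000 bits
= 1510000 bits
= 188750 bytes
= 184.3262 KB
BDP = 1510000 bits (188750 bytes)


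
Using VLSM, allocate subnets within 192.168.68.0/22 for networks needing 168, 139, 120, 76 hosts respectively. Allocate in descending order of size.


168 hosts -> /24 (254 usable): 192.168.68.0/24
139 hosts -> /24 (254 usable): 192.168.69.0/24
120 hosts -> /25 (126 usable): 192.168.70.0/25
76 hosts -> /25 (126 usable): 192.168.70.128/25
Allocation: 192.168.68.0/24 (168 hosts, 254 usable); 192.168.69.0/24 (139 hosts, 254 usable); 192.168.70.0/25 (120 hosts, 126 usable); 192.168.70.128/25 (76 hosts, 126 usable)


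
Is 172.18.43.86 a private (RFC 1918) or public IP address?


RFC 1918 private ranges:
  10.0.0.0/8 (10.0.0.0 - 10.255.255.255)
  172.16.0.0/12 (172.16.0.0 - 172.31.255.255)
  192.168.0.0/16 (192.168.0.0 - 192.168.255.255)
Private (in 172.16.0.0/12)


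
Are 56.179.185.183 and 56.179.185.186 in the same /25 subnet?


Mask: 255.255.255.128
56.179.185.183 AND mask = 56.179.185.128
56.179.185.186 AND mask = 56.179.185.128
Yes, same subnet (56.179.185.128)


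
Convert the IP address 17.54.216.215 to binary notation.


17 = 00010001
54 = 00110110
216 = 11011000
215 = 11010111
Binary: 00010001.00110110.11011000.11010111


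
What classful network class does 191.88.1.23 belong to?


First octet: 191
Binary: 10111111
10xxxxxx -> Class B (128-191)
Class B, default mask 255.255.0.0 (/16)


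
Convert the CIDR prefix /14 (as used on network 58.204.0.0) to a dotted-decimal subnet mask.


/14 means 14 network bits, 18 host bits
Binary: 11111111111111000000000000000000
Mask: 255.252.0.0


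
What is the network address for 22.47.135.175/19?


IP:   00010110.00101111.10000111.10101111
Mask: 11111111.11111111.11100000.00000000
AND operation:
Net:  00010110.00101111.10000000.00000000
Network: 22.47.128.0/19


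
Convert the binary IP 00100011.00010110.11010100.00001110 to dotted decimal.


00100011 = 35
00010110 = 22
11010100 = 212
00001110 = 14
IP: 35.22.212.14


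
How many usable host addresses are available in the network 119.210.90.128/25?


Host bits = 32 - 25 = 7
Total addresses = 2^7 = 128
Usable = total - 2 (network and broadcast)
Usable hosts: 126


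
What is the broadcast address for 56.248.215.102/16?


Network: 56.248.0.0/16
Host bits = 16
Set all host bits to 1:
Broadcast: 56.248.255.255


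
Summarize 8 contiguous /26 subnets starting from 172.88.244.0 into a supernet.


Original prefix: /26
Number of subnets: 8 = 2^3
New prefix = 26 - 3 = 23
Supernet: 172.88.244.0/23


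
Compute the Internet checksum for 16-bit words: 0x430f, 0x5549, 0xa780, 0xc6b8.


Sum all words (with carry folding):
+ 0x430f = 0x430f
+ 0x5549 = 0x9858
+ 0xa780 = 0x3fd9
+ 0xc6b8 = 0x0692
One's complement: ~0x0692
Checksum = 0xf96d


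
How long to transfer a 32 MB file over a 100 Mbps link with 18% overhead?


Effective throughput = 100 * (1 - 18/100) = 82 Mbps
File size in Mb = 32 * 8 = 256 Mb
Time = 256 / 82
Time = 3.122 seconds


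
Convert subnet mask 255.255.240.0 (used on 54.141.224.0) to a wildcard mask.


Subnet mask: 255.255.240.0
Wildcard = 255.255.255.255 - subnet mask
255 - 255 = 0
255 - 255 = 0
255 - 240 = 15
255 - 0 = 255
Wildcard: 0.0.15.255


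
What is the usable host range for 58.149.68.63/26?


Network: 58.149.68.0
Broadcast: 58.149.68.63
First usable = network + 1
Last usable = broadcast - 1
Range: 58.149.68.1 to 58.149.68.62


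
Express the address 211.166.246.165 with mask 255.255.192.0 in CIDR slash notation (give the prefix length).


Binary: 11111111.11111111.11000000.00000000
Count leading 1s
Prefix: /18


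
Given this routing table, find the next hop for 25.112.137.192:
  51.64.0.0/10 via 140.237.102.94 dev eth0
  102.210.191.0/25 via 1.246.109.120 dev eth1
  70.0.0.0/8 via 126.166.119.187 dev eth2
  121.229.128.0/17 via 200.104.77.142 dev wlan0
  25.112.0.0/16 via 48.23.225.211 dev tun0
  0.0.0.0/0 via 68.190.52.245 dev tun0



Longest prefix match for 25.112.137.192:
  /10 51.64.0.0: no
  /25 102.210.191.0: no
  /8 70.0.0.0: no
  /17 121.229.128.0: no
  /16 25.112.0.0: MATCH
  /0 0.0.0.0: MATCH
Selected: next-hop 48.23.225.211 via tun0 (matched /16)


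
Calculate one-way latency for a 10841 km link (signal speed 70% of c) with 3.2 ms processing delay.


Speed = 0.7 * 3e5 km/s = 210000 km/s
Propagation delay = 10841 / 210000 = 0.0516 s = 51.6238 ms
Processing delay = 3.2 ms
Total one-way latency = 54.8238 ms


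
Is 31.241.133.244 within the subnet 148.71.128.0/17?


Subnet network: 148.71.128.0
Test IP AND mask: 31.241.128.0
No, 31.241.133.244 is not in 148.71.128.0/17


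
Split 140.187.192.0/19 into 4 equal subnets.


New prefix = 19 + 2 = 21
Each subnet has 2048 addresses
  140.187.192.0/21
  140.187.200.0/21
  140.187.208.0/21
  140.187.216.0/21
Subnets: 140.187.192.0/21, 140.187.200.0/21, 140.187.208.0/21, 140.187.216.0/21


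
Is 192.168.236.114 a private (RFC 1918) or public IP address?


RFC 1918 private ranges:
  10.0.0.0/8 (10.0.0.0 - 10.255.255.255)
  172.16.0.0/12 (172.16.0.0 - 172.31.255.255)
  192.168.0.0/16 (192.168.0.0 - 192.168.255.255)
Private (in 192.168.0.0/16)


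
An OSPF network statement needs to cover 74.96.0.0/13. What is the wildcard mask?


Subnet mask: 255.248.0.0
Wildcard = 255.255.255.255 - subnet mask
255 - 255 = 0
255 - 248 = 7
255 - 0 = 255
255 - 0 = 255
Wildcard: 0.7.255.255


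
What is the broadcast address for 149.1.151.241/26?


Network: 149.1.151.192/26
Host bits = 6
Set all host bits to 1:
Broadcast: 149.1.151.255


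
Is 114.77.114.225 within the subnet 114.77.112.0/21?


Subnet network: 114.77.112.0
Test IP AND mask: 114.77.112.0
Yes, 114.77.114.225 is in 114.77.112.0/21


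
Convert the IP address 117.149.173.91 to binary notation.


117 = 01110101
149 = 10010101
173 = 10101101
91 = 01011011
Binary: 01110101.10010101.10101101.01011011


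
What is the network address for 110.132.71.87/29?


IP:   01101110.10000100.01000111.01010111
Mask: 11111111.11111111.11111111.11111000
AND operation:
Net:  01101110.10000100.01000111.01010000
Network: 110.132.71.80/29


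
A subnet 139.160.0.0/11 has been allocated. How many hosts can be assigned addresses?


Host bits = 32 - 11 = 21
Total addresses = 2^21 = 2097152
Usable = total - 2 (network and broadcast)
Usable hosts: 2097150


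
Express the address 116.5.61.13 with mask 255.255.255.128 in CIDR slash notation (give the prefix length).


Binary: 11111111.11111111.11111111.10000000
Count leading 1s
Prefix: /25


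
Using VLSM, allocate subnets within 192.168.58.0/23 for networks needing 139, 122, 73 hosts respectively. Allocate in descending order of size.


139 hosts -> /24 (254 usable): 192.168.58.0/24
122 hosts -> /25 (126 usable): 192.168.59.0/25
73 hosts -> /25 (126 usable): 192.168.59.128/25
Allocation: 192.168.58.0/24 (139 hosts, 254 usable); 192.168.59.0/25 (122 hosts, 126 usable); 192.168.59.128/25 (73 hosts, 126 usable)


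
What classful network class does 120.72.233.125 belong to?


First octet: 120
Binary: 01111000
0xxxxxxx -> Class A (1-126)
Class A, default mask 255.0.0.0 (/8)


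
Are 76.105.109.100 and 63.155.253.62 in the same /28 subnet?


Mask: 255.255.255.240
76.105.109.100 AND mask = 76.105.109.96
63.155.253.62 AND mask = 63.155.253.48
No, different subnets (76.105.109.96 vs 63.155.253.48)


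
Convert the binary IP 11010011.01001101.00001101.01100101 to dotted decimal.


11010011 = 211
01001101 = 77
00001101 = 13
01100101 = 101
IP: 211.77.13.101


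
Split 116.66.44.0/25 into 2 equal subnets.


New prefix = 25 + 1 = 26
Each subnet has 64 addresses
  116.66.44.0/26
  116.66.44.64/26
Subnets: 116.66.44.0/26, 116.66.44.64/26


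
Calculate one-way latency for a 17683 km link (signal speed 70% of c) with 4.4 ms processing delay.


Speed = 0.7 * 3e5 km/s = 210000 km/s
Propagation delay = 17683 / 210000 = 0.0842 s = 84.2048 ms
Processing delay = 4.4 ms
Total one-way latency = 88.6048 ms


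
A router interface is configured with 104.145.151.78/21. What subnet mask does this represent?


/21 means 21 network bits, 11 host bits
Binary: 11111111111111111111100000000000
Mask: 255.255.248.0


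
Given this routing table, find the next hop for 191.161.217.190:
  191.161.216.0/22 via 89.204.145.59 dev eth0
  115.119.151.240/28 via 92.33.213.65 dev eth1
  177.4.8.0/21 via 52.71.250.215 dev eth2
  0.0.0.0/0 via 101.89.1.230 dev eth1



Longest prefix match for 191.161.217.190:
  /22 191.161.216.0: MATCH
  /28 115.119.151.240: no
  /21 177.4.8.0: no
  /0 0.0.0.0: MATCH
Selected: next-hop 89.204.145.59 via eth0 (matched /22)


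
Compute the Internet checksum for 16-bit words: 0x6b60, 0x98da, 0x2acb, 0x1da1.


Sum all words (with carry folding):
+ 0x6b60 = 0x6b60
+ 0x98da = 0x043b
+ 0x2acb = 0x2f06
+ 0x1da1 = 0x4ca7
One's complement: ~0x4ca7
Checksum = 0xb358


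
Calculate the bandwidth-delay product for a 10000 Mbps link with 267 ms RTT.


BDP = bandwidth * RTT
= 10000 Mbps * 267 ms
= 10000 * 1e6 * 267 / 1000 bits
= 2670000000 bits
= 333750000 bytes
= 325927.7344 KB
BDP = 2670000000 bits (333750000 bytes)


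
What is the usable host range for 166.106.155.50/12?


Network: 166.96.0.0
Broadcast: 166.111.255.255
First usable = network + 1
Last usable = broadcast - 1
Range: 166.96.0.1 to 166.111.255.254


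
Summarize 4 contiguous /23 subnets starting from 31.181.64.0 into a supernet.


Original prefix: /23
Number of subnets: 4 = 2^2
New prefix = 23 - 2 = 21
Supernet: 31.181.64.0/21


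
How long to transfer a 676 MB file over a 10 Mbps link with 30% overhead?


Effective throughput = 10 * (1 - 30/100) = 7 Mbps
File size in Mb = 676 * 8 = 5408 Mb
Time = 5408 / 7
Time = 772.5714 seconds


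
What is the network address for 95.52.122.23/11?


IP:   01011111.00110100.01111010.00010111
Mask: 11111111.11100000.00000000.00000000
AND operation:
Net:  01011111.00100000.00000000.00000000
Network: 95.32.0.0/11


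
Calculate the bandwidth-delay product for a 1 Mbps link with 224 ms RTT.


BDP = bandwidth * RTT
= 1 Mbps * 224 ms
= 1 * 1e6 * 224 / 1000 bits
= 224000 bits
= 28000 bytes
= 27.3438 KB
BDP = 224000 bits (28000 bytes)


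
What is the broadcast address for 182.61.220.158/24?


Network: 182.61.220.0/24
Host bits = 8
Set all host bits to 1:
Broadcast: 182.61.220.255


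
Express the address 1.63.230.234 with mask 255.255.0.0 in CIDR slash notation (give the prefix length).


Binary: 11111111.11111111.00000000.00000000
Count leading 1s
Prefix: /16


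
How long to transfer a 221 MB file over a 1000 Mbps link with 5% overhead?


Effective throughput = 1000 * (1 - 5/100) = 950 Mbps
File size in Mb = 221 * 8 = 1768 Mb
Time = 1768 / 950
Time = 1.8611 seconds


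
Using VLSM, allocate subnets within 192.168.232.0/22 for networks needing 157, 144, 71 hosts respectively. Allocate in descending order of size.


157 hosts -> /24 (254 usable): 192.168.232.0/24
144 hosts -> /24 (254 usable): 192.168.233.0/24
71 hosts -> /25 (126 usable): 192.168.234.0/25
Allocation: 192.168.232.0/24 (157 hosts, 254 usable); 192.168.233.0/24 (144 hosts, 254 usable); 192.168.234.0/25 (71 hosts, 126 usable)


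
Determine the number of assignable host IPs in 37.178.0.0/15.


Host bits = 32 - 15 = 17
Total addresses = 2^17 = 131072
Usable = total - 2 (network and broadcast)
Usable hosts: 131070


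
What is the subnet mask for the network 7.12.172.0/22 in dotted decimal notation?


/22 means 22 network bits, 10 host bits
Binary: 11111111111111111111110000000000
Mask: 255.255.252.0


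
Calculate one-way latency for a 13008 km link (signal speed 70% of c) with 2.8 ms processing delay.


Speed = 0.7 * 3e5 km/s = 210000 km/s
Propagation delay = 13008 / 210000 = 0.0619 s = 61.9429 ms
Processing delay = 2.8 ms
Total one-way latency = 64.7429 ms


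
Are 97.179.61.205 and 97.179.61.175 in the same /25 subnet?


Mask: 255.255.255.128
97.179.61.205 AND mask = 97.179.61.128
97.179.61.175 AND mask = 97.179.61.128
Yes, same subnet (97.179.61.128)


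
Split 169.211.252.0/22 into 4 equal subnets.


New prefix = 22 + 2 = 24
Each subnet has 256 addresses
  169.211.252.0/24
  169.211.253.0/24
  169.211.254.0/24
  169.211.255.0/24
Subnets: 169.211.252.0/24, 169.211.253.0/24, 169.211.254.0/24, 169.211.255.0/24


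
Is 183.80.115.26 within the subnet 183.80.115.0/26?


Subnet network: 183.80.115.0
Test IP AND mask: 183.80.115.0
Yes, 183.80.115.26 is in 183.80.115.0/26


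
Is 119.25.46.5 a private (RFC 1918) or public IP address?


RFC 1918 private ranges:
  10.0.0.0/8 (10.0.0.0 - 10.255.255.255)
  172.16.0.0/12 (172.16.0.0 - 172.31.255.255)
  192.168.0.0/16 (192.168.0.0 - 192.168.255.255)
Public (not in any RFC 1918 range)


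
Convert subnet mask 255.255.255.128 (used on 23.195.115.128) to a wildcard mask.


Subnet mask: 255.255.255.128
Wildcard = 255.255.255.255 - subnet mask
255 - 255 = 0
255 - 255 = 0
255 - 255 = 0
255 - 128 = 127
Wildcard: 0.0.0.127


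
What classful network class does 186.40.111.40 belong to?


First octet: 186
Binary: 10111010
10xxxxxx -> Class B (128-191)
Class B, default mask 255.255.0.0 (/16)


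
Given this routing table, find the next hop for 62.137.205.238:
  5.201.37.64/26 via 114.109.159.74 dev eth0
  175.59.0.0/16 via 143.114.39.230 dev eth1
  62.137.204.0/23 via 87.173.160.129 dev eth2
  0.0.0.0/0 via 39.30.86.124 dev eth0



Longest prefix match for 62.137.205.238:
  /26 5.201.37.64: no
  /16 175.59.0.0: no
  /23 62.137.204.0: MATCH
  /0 0.0.0.0: MATCH
Selected: next-hop 87.173.160.129 via eth2 (matched /23)


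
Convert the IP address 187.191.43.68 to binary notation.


187 = 10111011
191 = 10111111
43 = 00101011
68 = 01000100
Binary: 10111011.10111111.00101011.01000100


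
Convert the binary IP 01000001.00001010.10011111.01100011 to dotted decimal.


01000001 = 65
00001010 = 10
10011111 = 159
01100011 = 99
IP: 65.10.159.99


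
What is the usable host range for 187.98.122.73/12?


Network: 187.96.0.0
Broadcast: 187.111.255.255
First usable = network + 1
Last usable = broadcast - 1
Range: 187.96.0.1 to 187.111.255.254


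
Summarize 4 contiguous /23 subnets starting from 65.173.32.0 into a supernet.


Original prefix: /23
Number of subnets: 4 = 2^2
New prefix = 23 - 2 = 21
Supernet: 65.173.32.0/21


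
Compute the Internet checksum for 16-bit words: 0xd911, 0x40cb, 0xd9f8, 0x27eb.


Sum all words (with carry folding):
+ 0xd911 = 0xd911
+ 0x40cb = 0x19dd
+ 0xd9f8 = 0xf3d5
+ 0x27eb = 0x1bc1
One's complement: ~0x1bc1
Checksum = 0xe43e


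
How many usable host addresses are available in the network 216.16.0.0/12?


Host bits = 32 - 12 = 20
Total addresses = 2^20 = 1048576
Usable = total - 2 (network and broadcast)
Usable hosts: 1048574


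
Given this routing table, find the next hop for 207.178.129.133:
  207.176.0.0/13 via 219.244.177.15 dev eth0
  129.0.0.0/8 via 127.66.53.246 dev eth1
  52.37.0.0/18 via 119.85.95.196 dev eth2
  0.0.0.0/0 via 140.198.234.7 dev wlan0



Longest prefix match for 207.178.129.133:
  /13 207.176.0.0: MATCH
  /8 129.0.0.0: no
  /18 52.37.0.0: no
  /0 0.0.0.0: MATCH
Selected: next-hop 219.244.177.15 via eth0 (matched /13)


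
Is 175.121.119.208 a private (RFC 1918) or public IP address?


RFC 1918 private ranges:
  10.0.0.0/8 (10.0.0.0 - 10.255.255.255)
  172.16.0.0/12 (172.16.0.0 - 172.31.255.255)
  192.168.0.0/16 (192.168.0.0 - 192.168.255.255)
Public (not in any RFC 1918 range)


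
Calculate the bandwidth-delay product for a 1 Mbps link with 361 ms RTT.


BDP = bandwidth * RTT
= 1 Mbps * 361 ms
= 1 * 1e6 * 361 / 1000 bits
= 361000 bits
= 45125 bytes
= 44.0674 KB
BDP = 361000 bits (45125 bytes)


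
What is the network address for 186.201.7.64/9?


IP:   10111010.11001001.00000111.01000000
Mask: 11111111.10000000.00000000.00000000
AND operation:
Net:  10111010.10000000.00000000.00000000
Network: 186.128.0.0/9


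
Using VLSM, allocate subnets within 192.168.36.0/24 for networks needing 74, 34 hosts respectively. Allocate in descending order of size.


74 hosts -> /25 (126 usable): 192.168.36.0/25
34 hosts -> /26 (62 usable): 192.168.36.128/26
Allocation: 192.168.36.0/25 (74 hosts, 126 usable); 192.168.36.128/26 (34 hosts, 62 usable)


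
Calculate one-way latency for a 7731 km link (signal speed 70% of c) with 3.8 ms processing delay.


Speed = 0.7 * 3e5 km/s = 210000 km/s
Propagation delay = 7731 / 210000 = 0.0368 s = 36.8143 ms
Processing delay = 3.8 ms
Total one-way latency = 40.6143 ms


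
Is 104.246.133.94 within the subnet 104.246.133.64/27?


Subnet network: 104.246.133.64
Test IP AND mask: 104.246.133.64
Yes, 104.246.133.94 is in 104.246.133.64/27


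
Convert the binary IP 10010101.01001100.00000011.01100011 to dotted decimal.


10010101 = 149
01001100 = 76
00000011 = 3
01100011 = 99
IP: 149.76.3.99


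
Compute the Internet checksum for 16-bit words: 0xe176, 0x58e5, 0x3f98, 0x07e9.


Sum all words (with carry folding):
+ 0xe176 = 0xe176
+ 0x58e5 = 0x3a5c
+ 0x3f98 = 0x79f4
+ 0x07e9 = 0x81dd
One's complement: ~0x81dd
Checksum = 0x7e22


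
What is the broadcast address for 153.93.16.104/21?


Network: 153.93.16.0/21
Host bits = 11
Set all host bits to 1:
Broadcast: 153.93.23.255


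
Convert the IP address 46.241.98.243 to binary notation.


46 = 00101110
241 = 11110001
98 = 01100010
243 = 11110011
Binary: 00101110.11110001.01100010.11110011


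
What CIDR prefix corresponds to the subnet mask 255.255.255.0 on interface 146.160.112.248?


Binary: 11111111.11111111.11111111.00000000
Count leading 1s
Prefix: /24


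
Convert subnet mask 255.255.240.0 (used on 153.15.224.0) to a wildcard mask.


Subnet mask: 255.255.240.0
Wildcard = 255.255.255.255 - subnet mask
255 - 255 = 0
255 - 255 = 0
255 - 240 = 15
255 - 0 = 255
Wildcard: 0.0.15.255


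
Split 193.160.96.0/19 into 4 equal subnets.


New prefix = 19 + 2 = 21
Each subnet has 2048 addresses
  193.160.96.0/21
  193.160.104.0/21
  193.160.112.0/21
  193.160.120.0/21
Subnets: 193.160.96.0/21, 193.160.104.0/21, 193.160.112.0/21, 193.160.120.0/21


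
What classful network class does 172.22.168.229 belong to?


First octet: 172
Binary: 10101100
10xxxxxx -> Class B (128-191)
Class B, default mask 255.255.0.0 (/16)


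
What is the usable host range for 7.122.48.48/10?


Network: 7.64.0.0
Broadcast: 7.127.255.255
First usable = network + 1
Last usable = broadcast - 1
Range: 7.64.0.1 to 7.127.255.254


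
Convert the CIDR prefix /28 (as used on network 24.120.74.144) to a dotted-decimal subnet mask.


/28 means 28 network bits, 4 host bits
Binary: 11111111111111111111111111110000
Mask: 255.255.255.240


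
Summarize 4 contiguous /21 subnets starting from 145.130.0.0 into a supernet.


Original prefix: /21
Number of subnets: 4 = 2^2
New prefix = 21 - 2 = 19
Supernet: 145.130.0.0/19


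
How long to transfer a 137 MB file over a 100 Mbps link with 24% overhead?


Effective throughput = 100 * (1 - 24/100) = 76 Mbps
File size in Mb = 137 * 8 = 1096 Mb
Time = 1096 / 76
Time = 14.4211 seconds


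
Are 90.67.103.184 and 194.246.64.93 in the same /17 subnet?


Mask: 255.255.128.0
90.67.103.184 AND mask = 90.67.0.0
194.246.64.93 AND mask = 194.246.0.0
No, different subnets (90.67.0.0 vs 194.246.0.0)


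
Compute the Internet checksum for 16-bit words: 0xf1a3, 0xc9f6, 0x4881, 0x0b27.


Sum all words (with carry folding):
+ 0xf1a3 = 0xf1a3
+ 0xc9f6 = 0xbb9a
+ 0x4881 = 0x041c
+ 0x0b27 = 0x0f43
One's complement: ~0x0f43
Checksum = 0xf0bc


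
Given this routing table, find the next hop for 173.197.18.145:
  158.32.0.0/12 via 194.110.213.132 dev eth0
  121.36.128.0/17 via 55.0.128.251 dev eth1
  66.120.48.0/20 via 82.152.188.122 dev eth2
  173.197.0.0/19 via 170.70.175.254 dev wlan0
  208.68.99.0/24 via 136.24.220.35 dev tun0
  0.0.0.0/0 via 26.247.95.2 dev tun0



Longest prefix match for 173.197.18.145:
  /12 158.32.0.0: no
  /17 121.36.128.0: no
  /20 66.120.48.0: no
  /19 173.197.0.0: MATCH
  /24 208.68.99.0: no
  /0 0.0.0.0: MATCH
Selected: next-hop 170.70.175.254 via wlan0 (matched /19)


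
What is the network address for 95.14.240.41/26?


IP:   01011111.00001110.11110000.00101001
Mask: 11111111.11111111.11111111.11000000
AND operation:
Net:  01011111.00001110.11110000.00000000
Network: 95.14.240.0/26


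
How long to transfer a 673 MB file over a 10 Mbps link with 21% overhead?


Effective throughput = 10 * (1 - 21/100) = 7.9 Mbps
File size in Mb = 673 * 8 = 5384 Mb
Time = 5384 / 7.9
Time = 681.519 seconds


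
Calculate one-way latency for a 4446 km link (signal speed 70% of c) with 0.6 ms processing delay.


Speed = 0.7 * 3e5 km/s = 210000 km/s
Propagation delay = 4446 / 210000 = 0.0212 s = 21.1714 ms
Processing delay = 0.6 ms
Total one-way latency = 21.7714 ms


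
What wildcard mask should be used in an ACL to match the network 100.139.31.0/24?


Subnet mask: 255.255.255.0
Wildcard = 255.255.255.255 - subnet mask
255 - 255 = 0
255 - 255 = 0
255 - 255 = 0
255 - 0 = 255
Wildcard: 0.0.0.255


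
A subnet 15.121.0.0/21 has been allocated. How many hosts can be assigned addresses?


Host bits = 32 - 21 = 11
Total addresses = 2^11 = 2048
Usable = total - 2 (network and broadcast)
Usable hosts: 2046


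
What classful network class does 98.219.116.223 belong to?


First octet: 98
Binary: 01100010
0xxxxxxx -> Class A (1-126)
Class A, default mask 255.0.0.0 (/8)


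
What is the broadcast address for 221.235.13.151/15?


Network: 221.234.0.0/15
Host bits = 17
Set all host bits to 1:
Broadcast: 221.235.255.255


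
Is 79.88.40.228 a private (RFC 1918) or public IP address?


RFC 1918 private ranges:
  10.0.0.0/8 (10.0.0.0 - 10.255.255.255)
  172.16.0.0/12 (172.16.0.0 - 172.31.255.255)
  192.168.0.0/16 (192.168.0.0 - 192.168.255.255)
Public (not in any RFC 1918 range)


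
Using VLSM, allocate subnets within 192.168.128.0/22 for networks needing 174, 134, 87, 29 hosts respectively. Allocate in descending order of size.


174 hosts -> /24 (254 usable): 192.168.128.0/24
134 hosts -> /24 (254 usable): 192.168.129.0/24
87 hosts -> /25 (126 usable): 192.168.130.0/25
29 hosts -> /27 (30 usable): 192.168.130.128/27
Allocation: 192.168.128.0/24 (174 hosts, 254 usable); 192.168.129.0/24 (134 hosts, 254 usable); 192.168.130.0/25 (87 hosts, 126 usable); 192.168.130.128/27 (29 hosts, 30 usable)


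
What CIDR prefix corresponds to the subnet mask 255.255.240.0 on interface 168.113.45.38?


Binary: 11111111.11111111.11110000.00000000
Count leading 1s
Prefix: /20


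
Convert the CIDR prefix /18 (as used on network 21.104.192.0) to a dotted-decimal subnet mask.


/18 means 18 network bits, 14 host bits
Binary: 11111111111111111100000000000000
Mask: 255.255.192.0


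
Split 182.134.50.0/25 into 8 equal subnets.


New prefix = 25 + 3 = 28
Each subnet has 16 addresses
  182.134.50.0/28
  182.134.50.16/28
  182.134.50.32/28
  182.134.50.48/28
  182.134.50.64/28
  182.134.50.80/28
  182.134.50.96/28
  182.134.50.112/28
Subnets: 182.134.50.0/28, 182.134.50.16/28, 182.134.50.32/28, 182.134.50.48/28, 182.134.50.64/28, 182.134.50.80/28, 182.134.50.96/28, 182.134.50.112/28


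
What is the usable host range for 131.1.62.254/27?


Network: 131.1.62.224
Broadcast: 131.1.62.255
First usable = network + 1
Last usable = broadcast - 1
Range: 131.1.62.225 to 131.1.62.254


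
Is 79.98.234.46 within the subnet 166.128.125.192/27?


Subnet network: 166.128.125.192
Test IP AND mask: 79.98.234.32
No, 79.98.234.46 is not in 166.128.125.192/27


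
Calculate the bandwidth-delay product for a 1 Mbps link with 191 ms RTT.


BDP = bandwidth * RTT
= 1 Mbps * 191 ms
= 1 * 1e6 * 191 / 1000 bits
= 191000 bits
= 23875 bytes
= 23.3154 KB
BDP = 191000 bits (23875 bytes)


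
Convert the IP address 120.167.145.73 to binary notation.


120 = 01111000
167 = 10100111
145 = 10010001
73 = 01001001
Binary: 01111000.10100111.10010001.01001001


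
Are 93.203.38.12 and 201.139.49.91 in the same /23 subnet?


Mask: 255.255.254.0
93.203.38.12 AND mask = 93.203.38.0
201.139.49.91 AND mask = 201.139.48.0
No, different subnets (93.203.38.0 vs 201.139.48.0)


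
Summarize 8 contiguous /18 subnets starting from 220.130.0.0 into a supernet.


Original prefix: /18
Number of subnets: 8 = 2^3
New prefix = 18 - 3 = 15
Supernet: 220.130.0.0/15


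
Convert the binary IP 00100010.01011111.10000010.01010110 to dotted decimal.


00100010 = 34
01011111 = 95
10000010 = 130
01010110 = 86
IP: 34.95.130.86


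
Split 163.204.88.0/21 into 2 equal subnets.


New prefix = 21 + 1 = 22
Each subnet has 1024 addresses
  163.204.88.0/22
  163.204.92.0/22
Subnets: 163.204.88.0/22, 163.204.92.0/22


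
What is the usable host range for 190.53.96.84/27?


Network: 190.53.96.64
Broadcast: 190.53.96.95
First usable = network + 1
Last usable = broadcast - 1
Range: 190.53.96.65 to 190.53.96.94


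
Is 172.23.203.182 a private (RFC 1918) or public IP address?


RFC 1918 private ranges:
  10.0.0.0/8 (10.0.0.0 - 10.255.255.255)
  172.16.0.0/12 (172.16.0.0 - 172.31.255.255)
  192.168.0.0/16 (192.168.0.0 - 192.168.255.255)
Private (in 172.16.0.0/12)


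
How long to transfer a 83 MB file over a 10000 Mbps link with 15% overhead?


Effective throughput = 10000 * (1 - 15/100) = 8500 Mbps
File size in Mb = 83 * 8 = 664 Mb
Time = 664 / 8500
Time = 0.0781 seconds


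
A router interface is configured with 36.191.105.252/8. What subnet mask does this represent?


/8 means 8 network bits, 24 host bits
Binary: 11111111000000000000000000000000
Mask: 255.0.0.0


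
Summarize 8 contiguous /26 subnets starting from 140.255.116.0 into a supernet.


Original prefix: /26
Number of subnets: 8 = 2^3
New prefix = 26 - 3 = 23
Supernet: 140.255.116.0/23


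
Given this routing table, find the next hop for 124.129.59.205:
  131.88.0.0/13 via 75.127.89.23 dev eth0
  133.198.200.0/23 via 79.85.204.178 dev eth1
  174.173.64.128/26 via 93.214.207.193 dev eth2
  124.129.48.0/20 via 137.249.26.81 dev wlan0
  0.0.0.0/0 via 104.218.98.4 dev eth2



Longest prefix match for 124.129.59.205:
  /13 131.88.0.0: no
  /23 133.198.200.0: no
  /26 174.173.64.128: no
  /20 124.129.48.0: MATCH
  /0 0.0.0.0: MATCH
Selected: next-hop 137.249.26.81 via wlan0 (matched /20)


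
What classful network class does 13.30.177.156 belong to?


First octet: 13
Binary: 00001101
0xxxxxxx -> Class A (1-126)
Class A, default mask 255.0.0.0 (/8)


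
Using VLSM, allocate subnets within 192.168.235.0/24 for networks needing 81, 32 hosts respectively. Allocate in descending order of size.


81 hosts -> /25 (126 usable): 192.168.235.0/25
32 hosts -> /26 (62 usable): 192.168.235.128/26
Allocation: 192.168.235.0/25 (81 hosts, 126 usable); 192.168.235.128/26 (32 hosts, 62 usable)


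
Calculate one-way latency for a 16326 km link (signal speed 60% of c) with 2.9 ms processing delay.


Speed = 0.6 * 3e5 km/s = 180000 km/s
Propagation delay = 16326 / 180000 = 0.0907 s = 90.7 ms
Processing delay = 2.9 ms
Total one-way latency = 93.6 ms


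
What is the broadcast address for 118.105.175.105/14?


Network: 118.104.0.0/14
Host bits = 18
Set all host bits to 1:
Broadcast: 118.107.255.255


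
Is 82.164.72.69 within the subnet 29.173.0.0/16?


Subnet network: 29.173.0.0
Test IP AND mask: 82.164.0.0
No, 82.164.72.69 is not in 29.173.0.0/16


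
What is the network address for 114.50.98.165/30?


IP:   01110010.00110010.01100010.10100101
Mask: 11111111.11111111.11111111.11111100
AND operation:
Net:  01110010.00110010.01100010.10100100
Network: 114.50.98.164/30


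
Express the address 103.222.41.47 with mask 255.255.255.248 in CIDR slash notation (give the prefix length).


Binary: 11111111.11111111.11111111.11111000
Count leading 1s
Prefix: /29


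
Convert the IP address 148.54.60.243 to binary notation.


148 = 10010100
54 = 00110110
60 = 00111100
243 = 11110011
Binary: 10010100.00110110.00111100.11110011


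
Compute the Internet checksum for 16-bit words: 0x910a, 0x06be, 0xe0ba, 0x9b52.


Sum all words (with carry folding):
+ 0x910a = 0x910a
+ 0x06be = 0x97c8
+ 0xe0ba = 0x7883
+ 0x9b52 = 0x13d6
One's complement: ~0x13d6
Checksum = 0xec29


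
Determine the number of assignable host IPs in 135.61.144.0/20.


Host bits = 32 - 20 = 12
Total addresses = 2^12 = 4096
Usable = total - 2 (network and broadcast)
Usable hosts: 4094


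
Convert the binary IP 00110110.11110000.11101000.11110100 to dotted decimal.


00110110 = 54
11110000 = 240
11101000 = 232
11110100 = 244
IP: 54.240.232.244


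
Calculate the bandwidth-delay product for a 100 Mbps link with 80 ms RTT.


BDP = bandwidth * RTT
= 100 Mbps * 80 ms
= 100 * 1e6 * 80 / 1000 bits
= 8000000 bits
= 1000000 bytes
= 976.5625 KB
BDP = 8000000 bits (1000000 bytes)


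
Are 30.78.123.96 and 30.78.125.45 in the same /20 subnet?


Mask: 255.255.240.0
30.78.123.96 AND mask = 30.78.112.0
30.78.125.45 AND mask = 30.78.112.0
Yes, same subnet (30.78.112.0)


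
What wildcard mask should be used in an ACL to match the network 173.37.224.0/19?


Subnet mask: 255.255.224.0
Wildcard = 255.255.255.255 - subnet mask
255 - 255 = 0
255 - 255 = 0
255 - 224 = 31
255 - 0 = 255
Wildcard: 0.0.31.255


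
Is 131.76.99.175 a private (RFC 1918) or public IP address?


RFC 1918 private ranges:
  10.0.0.0/8 (10.0.0.0 - 10.255.255.255)
  172.16.0.0/12 (172.16.0.0 - 172.31.255.255)
  192.168.0.0/16 (192.168.0.0 - 192.168.255.255)
Public (not in any RFC 1918 range)


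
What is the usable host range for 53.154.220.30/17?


Network: 53.154.128.0
Broadcast: 53.154.255.255
First usable = network + 1
Last usable = broadcast - 1
Range: 53.154.128.1 to 53.154.255.254


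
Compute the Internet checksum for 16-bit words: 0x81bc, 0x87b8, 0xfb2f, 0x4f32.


Sum all words (with carry folding):
+ 0x81bc = 0x81bc
+ 0x87b8 = 0x0975
+ 0xfb2f = 0x04a5
+ 0x4f32 = 0x53d7
One's complement: ~0x53d7
Checksum = 0xac28


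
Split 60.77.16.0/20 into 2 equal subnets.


New prefix = 20 + 1 = 21
Each subnet has 2048 addresses
  60.77.16.0/21
  60.77.24.0/21
Subnets: 60.77.16.0/21, 60.77.24.0/21


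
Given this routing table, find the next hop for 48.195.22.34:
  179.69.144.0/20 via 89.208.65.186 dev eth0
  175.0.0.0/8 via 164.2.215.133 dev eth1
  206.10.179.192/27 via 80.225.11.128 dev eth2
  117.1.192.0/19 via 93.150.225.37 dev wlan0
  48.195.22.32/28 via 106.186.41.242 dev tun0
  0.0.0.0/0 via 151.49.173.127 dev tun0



Longest prefix match for 48.195.22.34:
  /20 179.69.144.0: no
  /8 175.0.0.0: no
  /27 206.10.179.192: no
  /19 117.1.192.0: no
  /28 48.195.22.32: MATCH
  /0 0.0.0.0: MATCH
Selected: next-hop 106.186.41.242 via tun0 (matched /28)


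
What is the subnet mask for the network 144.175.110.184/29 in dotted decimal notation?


/29 means 29 network bits, 3 host bits
Binary: 11111111111111111111111111111000
Mask: 255.255.255.248


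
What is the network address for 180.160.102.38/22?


IP:   10110100.10100000.01100110.00100110
Mask: 11111111.11111111.11111100.00000000
AND operation:
Net:  10110100.10100000.01100100.00000000
Network: 180.160.100.0/22


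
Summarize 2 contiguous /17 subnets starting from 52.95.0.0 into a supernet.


Original prefix: /17
Number of subnets: 2 = 2^1
New prefix = 17 - 1 = 16
Supernet: 52.95.0.0/16


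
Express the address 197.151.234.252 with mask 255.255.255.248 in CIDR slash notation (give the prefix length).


Binary: 11111111.11111111.11111111.11111000
Count leading 1s
Prefix: /29


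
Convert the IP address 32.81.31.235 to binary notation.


32 = 00100000
81 = 01010001
31 = 00011111
235 = 11101011
Binary: 00100000.01010001.00011111.11101011


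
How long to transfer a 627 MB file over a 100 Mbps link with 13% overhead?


Effective throughput = 100 * (1 - 13/100) = 87 Mbps
File size in Mb = 627 * 8 = 5016 Mb
Time = 5016 / 87
Time = 57.6552 seconds


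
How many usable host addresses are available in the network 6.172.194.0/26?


Host bits = 32 - 26 = 6
Total addresses = 2^6 = 64
Usable = total - 2 (network and broadcast)
Usable hosts: 62
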